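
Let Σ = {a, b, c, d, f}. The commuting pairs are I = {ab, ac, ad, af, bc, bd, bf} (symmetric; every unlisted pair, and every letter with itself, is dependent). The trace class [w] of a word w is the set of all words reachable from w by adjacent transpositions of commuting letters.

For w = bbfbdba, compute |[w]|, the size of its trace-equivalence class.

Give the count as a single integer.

105

#0=b has no predecessor
#1=b depends on [0:b]
#2=f has no predecessor
#3=b depends on [1:b]
#4=d depends on [2:f]
#5=b depends on [3:b]
#6=a has no predecessor
sources: [0:b, 2:f, 6:a]
N(rest) = Σ N(rest − s) over sources s of rest; N(one piece) = 1:
  size 1 → [4]=1  [5]=1  [6]=1
  size 2 → [2,4]=1  [3,5]=1  [4,5]=2  [4,6]=2  [5,6]=2
  size 3 → [1,3,5]=1  [2,4,5]=3  [2,4,6]=3  [3,4,5]=3  [3,5,6]=3  [4,5,6]=6
  size 4 → [0,1,3,5]=1  [1,3,4,5]=4  [1,3,5,6]=4  [2,3,4,5]=6  [2,4,5,6]=12  [3,4,5,6]=12
  size 5 → [0,1,3,4,5]=5  [0,1,3,5,6]=5  [1,2,3,4,5]=10  [1,3,4,5,6]=20  [2,3,4,5,6]=30
  first=0(b) contributes 60
  first=2(f) contributes 30
  first=6(a) contributes 15
|[w]| = 105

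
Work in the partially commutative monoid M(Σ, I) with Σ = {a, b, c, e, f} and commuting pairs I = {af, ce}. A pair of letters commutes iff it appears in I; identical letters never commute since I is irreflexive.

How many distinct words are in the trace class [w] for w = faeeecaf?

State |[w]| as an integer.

piece 0:f — minimal
piece 1:a — minimal
piece 2:e rests on {0:f, 1:a}
piece 3:e rests on {2:e}
piece 4:e rests on {3:e}
piece 5:c rests on {0:f, 1:a}
piece 6:a rests on {4:e, 5:c}
piece 7:f rests on {4:e, 5:c}
minimal pieces: {0:f, 1:a}
ways to finish when only these pieces remain (= sum over removing one remaining piece with nothing left below it):
  1 left: {6}→1  {7}→1
  2 left: {6,7}→2
  3 left: {4,6,7}→2  {5,6,7}→2
  4 left: {3,4,6,7}→2  {4,5,6,7}→4
  5 left: {2,3,4,6,7}→2  {3,4,5,6,7}→6
  6 left: {2,3,4,5,6,7}→8
  placing 0:f first → 8 extensions
  placing 1:a first → 8 extensions
total linear extensions = 16

16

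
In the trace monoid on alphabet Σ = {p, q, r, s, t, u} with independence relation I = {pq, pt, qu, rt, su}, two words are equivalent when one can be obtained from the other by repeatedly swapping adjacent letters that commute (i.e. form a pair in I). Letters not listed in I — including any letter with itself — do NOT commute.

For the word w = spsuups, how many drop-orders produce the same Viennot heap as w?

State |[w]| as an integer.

0(s) covers ∅
1(p) covers 0:s
2(s) covers 1:p
3(u) covers 1:p
4(u) covers 3:u
5(p) covers 2:s, 4:u
6(s) covers 5:p
floor of heap: 0:s
completions by unplaced set U, small U first (add the entries for U minus each lowest piece of U):
  |U|=1: {6}:1
  |U|=2: {5,6}:1
  |U|=3: {2,5,6}:1  {4,5,6}:1
  |U|=4: {2,4,5,6}:2  {3,4,5,6}:1
  |U|=5: {2,3,4,5,6}:3
  start at 0(s): 3

3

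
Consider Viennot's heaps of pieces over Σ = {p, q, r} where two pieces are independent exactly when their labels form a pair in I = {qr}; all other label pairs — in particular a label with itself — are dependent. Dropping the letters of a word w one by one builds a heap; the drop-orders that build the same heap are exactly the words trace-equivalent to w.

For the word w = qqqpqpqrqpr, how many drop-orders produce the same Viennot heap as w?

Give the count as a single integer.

3

drop 0:q onto floor
drop 1:q onto {0:q}
drop 2:q onto {1:q}
drop 3:p onto {2:q}
drop 4:q onto {3:p}
drop 5:p onto {4:q}
drop 6:q onto {5:p}
drop 7:r onto {5:p}
drop 8:q onto {6:q}
drop 9:p onto {7:r, 8:q}
drop 10:r onto {9:p}
ground layer = {0:q}
drop-orders for the pieces not yet dropped (sum over which currently-grounded one goes next):
  1 to go: {10} 1
  2 to go: {9,10} 1
  3 to go: {7,9,10} 1  {8,9,10} 1
  4 to go: {6,8,9,10} 1  {7,8,9,10} 2
  5 to go: {6,7,8,9,10} 3
  6 to go: {5,6,7,8,9,10} 3
  7 to go: {4,5,6,7,8,9,10} 3
  8 to go: {3,4,5,6,7,8,9,10} 3
  9 to go: {2,3,4,5,6,7,8,9,10} 3
  if 0:q drops first: 3 orders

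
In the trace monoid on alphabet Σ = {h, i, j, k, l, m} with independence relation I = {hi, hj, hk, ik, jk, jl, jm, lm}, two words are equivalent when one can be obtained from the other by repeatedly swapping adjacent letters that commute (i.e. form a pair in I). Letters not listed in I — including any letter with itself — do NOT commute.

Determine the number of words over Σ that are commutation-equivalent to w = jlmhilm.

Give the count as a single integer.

28

drop 0:j onto floor
drop 1:l onto floor
drop 2:m onto floor
drop 3:h onto {1:l, 2:m}
drop 4:i onto {0:j, 1:l, 2:m}
drop 5:l onto {3:h, 4:i}
drop 6:m onto {3:h, 4:i}
ground layer = {0:j, 1:l, 2:m}
drop-orders for the pieces not yet dropped (sum over which currently-grounded one goes next):
  1 to go: {5} 1  {6} 1
  2 to go: {5,6} 2
  3 to go: {3,5,6} 2  {4,5,6} 2
  4 to go: {0,4,5,6} 2  {3,4,5,6} 4
  5 to go: {0,3,4,5,6} 6  {1,3,4,5,6} 4  {2,3,4,5,6} 4
  if 0:j drops first: 8 orders
  if 1:l drops first: 10 orders
  if 2:m drops first: 10 orders
heap linearizations: 28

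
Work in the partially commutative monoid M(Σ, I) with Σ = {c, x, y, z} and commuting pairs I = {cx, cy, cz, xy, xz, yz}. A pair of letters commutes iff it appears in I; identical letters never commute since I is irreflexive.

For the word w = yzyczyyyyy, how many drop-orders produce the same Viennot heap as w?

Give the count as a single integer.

piece 0:y — minimal
piece 1:z — minimal
piece 2:y rests on {0:y}
piece 3:c — minimal
piece 4:z rests on {1:z}
piece 5:y rests on {2:y}
piece 6:y rests on {5:y}
piece 7:y rests on {6:y}
piece 8:y rests on {7:y}
piece 9:y rests on {8:y}
minimal pieces: {0:y, 1:z, 3:c}
ways to finish when only these pieces remain (= sum over removing one remaining piece with nothing left below it):
  1 left: {3}→1  {4}→1  {9}→1
  2 left: {1,4}→1  {3,4}→2  {3,9}→2  {4,9}→2  {8,9}→1
  3 left: {1,3,4}→3  {1,4,9}→3  {3,4,9}→6  {3,8,9}→3  {4,8,9}→3  {7,8,9}→1
  4 left: {1,3,4,9}→12  {1,4,8,9}→6  {3,4,8,9}→12  {3,7,8,9}→4  {4,7,8,9}→4  {6,7,8,9}→1
  5 left: {1,3,4,8,9}→30  {1,4,7,8,9}→10  {3,4,7,8,9}→20  {3,6,7,8,9}→5  {4,6,7,8,9}→5  {5,6,7,8,9}→1
  6 left: {1,3,4,7,8,9}→60  {1,4,6,7,8,9}→15  {2,5,6,7,8,9}→1  {3,4,6,7,8,9}→30  {3,5,6,7,8,9}→6  {4,5,6,7,8,9}→6
  7 left: {0,2,5,6,7,8,9}→1  {1,3,4,6,7,8,9}→105  {1,4,5,6,7,8,9}→21  {2,3,5,6,7,8,9}→7  {2,4,5,6,7,8,9}→7  {3,4,5,6,7,8,9}→42
  8 left: {0,2,3,5,6,7,8,9}→8  {0,2,4,5,6,7,8,9}→8  {1,2,4,5,6,7,8,9}→28  {1,3,4,5,6,7,8,9}→168  {2,3,4,5,6,7,8,9}→56
  placing 0:y first → 252 extensions
  placing 1:z first → 72 extensions
  placing 3:c first → 36 extensions
total linear extensions = 360

360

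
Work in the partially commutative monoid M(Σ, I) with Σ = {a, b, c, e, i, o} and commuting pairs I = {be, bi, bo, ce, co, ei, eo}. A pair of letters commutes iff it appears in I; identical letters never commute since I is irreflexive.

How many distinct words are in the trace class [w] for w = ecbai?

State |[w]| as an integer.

3

#0=e has no predecessor
#1=c has no predecessor
#2=b depends on [1:c]
#3=a depends on [0:e, 2:b]
#4=i depends on [3:a]
sources: [0:e, 1:c]
N(rest) = Σ N(rest − s) over sources s of rest; N(one piece) = 1:
  size 1 → [4]=1
  size 2 → [3,4]=1
  size 3 → [0,3,4]=1  [2,3,4]=1
  first=0(e) contributes 1
  first=1(c) contributes 2
|[w]| = 3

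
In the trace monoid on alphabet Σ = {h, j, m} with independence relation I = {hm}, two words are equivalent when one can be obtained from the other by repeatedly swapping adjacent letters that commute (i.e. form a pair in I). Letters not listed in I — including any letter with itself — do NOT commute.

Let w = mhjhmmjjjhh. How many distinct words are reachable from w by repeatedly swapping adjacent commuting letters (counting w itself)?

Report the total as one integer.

#0=m has no predecessor
#1=h has no predecessor
#2=j depends on [0:m, 1:h]
#3=h depends on [2:j]
#4=m depends on [2:j]
#5=m depends on [4:m]
#6=j depends on [3:h, 5:m]
#7=j depends on [6:j]
#8=j depends on [7:j]
#9=h depends on [8:j]
#10=h depends on [9:h]
sources: [0:m, 1:h]
N(rest) = Σ N(rest − s) over sources s of rest; N(one piece) = 1:
  size 1 → [10]=1
  size 2 → [9,10]=1
  size 3 → [8,9,10]=1
  size 4 → [7,8,9,10]=1
  size 5 → [6,7,8,9,10]=1
  size 6 → [3,6,7,8,9,10]=1  [5,6,7,8,9,10]=1
  size 7 → [3,5,6,7,8,9,10]=2  [4,5,6,7,8,9,10]=1
  size 8 → [3,4,5,6,7,8,9,10]=3
  size 9 → [2,3,4,5,6,7,8,9,10]=3
  first=0(m) contributes 3
  first=1(h) contributes 3
|[w]| = 6

6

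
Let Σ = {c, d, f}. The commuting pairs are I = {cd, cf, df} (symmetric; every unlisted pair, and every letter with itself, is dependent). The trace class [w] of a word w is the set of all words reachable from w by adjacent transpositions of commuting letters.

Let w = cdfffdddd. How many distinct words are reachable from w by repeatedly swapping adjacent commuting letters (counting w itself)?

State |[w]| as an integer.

504

piece 0:c — minimal
piece 1:d — minimal
piece 2:f — minimal
piece 3:f rests on {2:f}
piece 4:f rests on {3:f}
piece 5:d rests on {1:d}
piece 6:d rests on {5:d}
piece 7:d rests on {6:d}
piece 8:d rests on {7:d}
minimal pieces: {0:c, 1:d, 2:f}
ways to finish when only these pieces remain (= sum over removing one remaining piece with nothing left below it):
  1 left: {0}→1  {4}→1  {8}→1
  2 left: {0,4}→2  {0,8}→2  {3,4}→1  {4,8}→2  {7,8}→1
  3 left: {0,3,4}→3  {0,4,8}→6  {0,7,8}→3  {2,3,4}→1  {3,4,8}→3  {4,7,8}→3  {6,7,8}→1
  4 left: {0,2,3,4}→4  {0,3,4,8}→12  {0,4,7,8}→12  {0,6,7,8}→4  {2,3,4,8}→4  {3,4,7,8}→6  {4,6,7,8}→4  {5,6,7,8}→1
  5 left: {0,2,3,4,8}→20  {0,3,4,7,8}→30  {0,4,6,7,8}→20  {0,5,6,7,8}→5  {1,5,6,7,8}→1  {2,3,4,7,8}→10  {3,4,6,7,8}→10  {4,5,6,7,8}→5
  6 left: {0,1,5,6,7,8}→6  {0,2,3,4,7,8}→60  {0,3,4,6,7,8}→60  {0,4,5,6,7,8}→30  {1,4,5,6,7,8}→6  {2,3,4,6,7,8}→20  {3,4,5,6,7,8}→15
  7 left: {0,1,4,5,6,7,8}→42  {0,2,3,4,6,7,8}→140  {0,3,4,5,6,7,8}→105  {1,3,4,5,6,7,8}→21  {2,3,4,5,6,7,8}→35
  placing 0:c first → 56 extensions
  placing 1:d first → 280 extensions
  placing 2:f first → 168 extensions
total linear extensions = 504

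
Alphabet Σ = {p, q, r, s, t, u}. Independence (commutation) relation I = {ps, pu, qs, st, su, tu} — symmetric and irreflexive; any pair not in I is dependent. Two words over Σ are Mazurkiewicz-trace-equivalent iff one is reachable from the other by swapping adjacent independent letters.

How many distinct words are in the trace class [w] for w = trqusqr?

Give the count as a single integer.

piece 0:t — minimal
piece 1:r rests on {0:t}
piece 2:q rests on {1:r}
piece 3:u rests on {2:q}
piece 4:s rests on {1:r}
piece 5:q rests on {3:u}
piece 6:r rests on {4:s, 5:q}
minimal pieces: {0:t}
ways to finish when only these pieces remain (= sum over removing one remaining piece with nothing left below it):
  1 left: {6}→1
  2 left: {4,6}→1  {5,6}→1
  3 left: {3,5,6}→1  {4,5,6}→2
  4 left: {2,3,5,6}→1  {3,4,5,6}→3
  5 left: {2,3,4,5,6}→4
  placing 0:t first → 4 extensions

4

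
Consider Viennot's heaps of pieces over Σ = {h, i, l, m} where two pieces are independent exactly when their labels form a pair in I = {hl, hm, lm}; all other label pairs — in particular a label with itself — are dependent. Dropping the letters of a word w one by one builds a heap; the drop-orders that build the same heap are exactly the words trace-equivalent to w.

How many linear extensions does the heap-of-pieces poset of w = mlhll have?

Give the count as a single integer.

20

piece 0:m — minimal
piece 1:l — minimal
piece 2:h — minimal
piece 3:l rests on {1:l}
piece 4:l rests on {3:l}
minimal pieces: {0:m, 1:l, 2:h}
ways to finish when only these pieces remain (= sum over removing one remaining piece with nothing left below it):
  1 left: {0}→1  {2}→1  {4}→1
  2 left: {0,2}→2  {0,4}→2  {2,4}→2  {3,4}→1
  3 left: {0,2,4}→6  {0,3,4}→3  {1,3,4}→1  {2,3,4}→3
  placing 0:m first → 4 extensions
  placing 1:l first → 12 extensions
  placing 2:h first → 4 extensions
total linear extensions = 20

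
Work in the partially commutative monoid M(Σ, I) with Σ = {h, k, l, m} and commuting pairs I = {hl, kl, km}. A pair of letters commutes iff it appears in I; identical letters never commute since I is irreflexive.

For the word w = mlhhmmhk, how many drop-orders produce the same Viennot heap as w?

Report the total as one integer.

#0=m has no predecessor
#1=l depends on [0:m]
#2=h depends on [0:m]
#3=h depends on [2:h]
#4=m depends on [1:l, 3:h]
#5=m depends on [4:m]
#6=h depends on [5:m]
#7=k depends on [6:h]
sources: [0:m]
N(rest) = Σ N(rest − s) over sources s of rest; N(one piece) = 1:
  size 1 → [7]=1
  size 2 → [6,7]=1
  size 3 → [5,6,7]=1
  size 4 → [4,5,6,7]=1
  size 5 → [1,4,5,6,7]=1  [3,4,5,6,7]=1
  size 6 → [1,3,4,5,6,7]=2  [2,3,4,5,6,7]=1
  first=0(m) contributes 3

3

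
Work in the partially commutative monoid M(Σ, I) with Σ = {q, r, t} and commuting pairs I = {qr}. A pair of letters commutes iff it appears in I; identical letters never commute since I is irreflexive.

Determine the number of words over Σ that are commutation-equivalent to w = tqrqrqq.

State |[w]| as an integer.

15

#0=t has no predecessor
#1=q depends on [0:t]
#2=r depends on [0:t]
#3=q depends on [1:q]
#4=r depends on [2:r]
#5=q depends on [3:q]
#6=q depends on [5:q]
sources: [0:t]
N(rest) = Σ N(rest − s) over sources s of rest; N(one piece) = 1:
  size 1 → [4]=1  [6]=1
  size 2 → [2,4]=1  [4,6]=2  [5,6]=1
  size 3 → [2,4,6]=3  [3,5,6]=1  [4,5,6]=3
  size 4 → [1,3,5,6]=1  [2,4,5,6]=6  [3,4,5,6]=4
  size 5 → [1,3,4,5,6]=5  [2,3,4,5,6]=10
  first=0(t) contributes 15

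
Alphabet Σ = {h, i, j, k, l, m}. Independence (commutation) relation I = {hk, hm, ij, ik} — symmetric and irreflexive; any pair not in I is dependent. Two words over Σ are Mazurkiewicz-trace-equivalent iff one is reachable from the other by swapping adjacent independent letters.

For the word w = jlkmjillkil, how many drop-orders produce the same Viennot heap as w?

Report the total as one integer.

4

drop 0:j onto floor
drop 1:l onto {0:j}
drop 2:k onto {1:l}
drop 3:m onto {2:k}
drop 4:j onto {3:m}
drop 5:i onto {3:m}
drop 6:l onto {4:j, 5:i}
drop 7:l onto {6:l}
drop 8:k onto {7:l}
drop 9:i onto {7:l}
drop 10:l onto {8:k, 9:i}
ground layer = {0:j}
drop-orders for the pieces not yet dropped (sum over which currently-grounded one goes next):
  1 to go: {10} 1
  2 to go: {8,10} 1  {9,10} 1
  3 to go: {8,9,10} 2
  4 to go: {7,8,9,10} 2
  5 to go: {6,7,8,9,10} 2
  6 to go: {4,6,7,8,9,10} 2  {5,6,7,8,9,10} 2
  7 to go: {4,5,6,7,8,9,10} 4
  8 to go: {3,4,5,6,7,8,9,10} 4
  9 to go: {2,3,4,5,6,7,8,9,10} 4
  if 0:j drops first: 4 orders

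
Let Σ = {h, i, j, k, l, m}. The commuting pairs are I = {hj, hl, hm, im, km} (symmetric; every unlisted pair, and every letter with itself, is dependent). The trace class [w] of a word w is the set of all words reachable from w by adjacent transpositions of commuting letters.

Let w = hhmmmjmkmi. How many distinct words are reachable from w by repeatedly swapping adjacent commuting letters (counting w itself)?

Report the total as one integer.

piece 0:h — minimal
piece 1:h rests on {0:h}
piece 2:m — minimal
piece 3:m rests on {2:m}
piece 4:m rests on {3:m}
piece 5:j rests on {4:m}
piece 6:m rests on {5:j}
piece 7:k rests on {1:h, 5:j}
piece 8:m rests on {6:m}
piece 9:i rests on {7:k}
minimal pieces: {0:h, 2:m}
ways to finish when only these pieces remain (= sum over removing one remaining piece with nothing left below it):
  1 left: {8}→1  {9}→1
  2 left: {6,8}→1  {7,9}→1  {8,9}→2
  3 left: {1,7,9}→1  {6,8,9}→3  {7,8,9}→3
  4 left: {0,1,7,9}→1  {1,7,8,9}→4  {6,7,8,9}→6
  5 left: {0,1,7,8,9}→5  {1,6,7,8,9}→10  {5,6,7,8,9}→6
  6 left: {0,1,6,7,8,9}→15  {1,5,6,7,8,9}→16  {4,5,6,7,8,9}→6
  7 left: {0,1,5,6,7,8,9}→31  {1,4,5,6,7,8,9}→22  {3,4,5,6,7,8,9}→6
  8 left: {0,1,4,5,6,7,8,9}→53  {1,3,4,5,6,7,8,9}→28  {2,3,4,5,6,7,8,9}→6
  placing 0:h first → 34 extensions
  placing 2:m first → 81 extensions
total linear extensions = 115

115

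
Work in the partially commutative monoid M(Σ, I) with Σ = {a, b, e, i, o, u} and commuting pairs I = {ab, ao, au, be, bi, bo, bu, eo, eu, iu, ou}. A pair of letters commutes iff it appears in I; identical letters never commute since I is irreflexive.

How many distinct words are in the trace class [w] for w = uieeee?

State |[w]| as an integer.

6

piece 0:u — minimal
piece 1:i — minimal
piece 2:e rests on {1:i}
piece 3:e rests on {2:e}
piece 4:e rests on {3:e}
piece 5:e rests on {4:e}
minimal pieces: {0:u, 1:i}
ways to finish when only these pieces remain (= sum over removing one remaining piece with nothing left below it):
  1 left: {0}→1  {5}→1
  2 left: {0,5}→2  {4,5}→1
  3 left: {0,4,5}→3  {3,4,5}→1
  4 left: {0,3,4,5}→4  {2,3,4,5}→1
  placing 0:u first → 1 extensions
  placing 1:i first → 5 extensions
total linear extensions = 6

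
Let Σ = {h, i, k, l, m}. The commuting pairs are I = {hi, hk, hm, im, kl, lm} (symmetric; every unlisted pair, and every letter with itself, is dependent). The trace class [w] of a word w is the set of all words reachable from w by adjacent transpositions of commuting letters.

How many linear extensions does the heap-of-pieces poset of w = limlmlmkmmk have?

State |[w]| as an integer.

#0=l has no predecessor
#1=i depends on [0:l]
#2=m has no predecessor
#3=l depends on [1:i]
#4=m depends on [2:m]
#5=l depends on [3:l]
#6=m depends on [4:m]
#7=k depends on [1:i, 6:m]
#8=m depends on [7:k]
#9=m depends on [8:m]
#10=k depends on [9:m]
sources: [0:l, 2:m]
N(rest) = Σ N(rest − s) over sources s of rest; N(one piece) = 1:
  size 1 → [5]=1  [10]=1
  size 2 → [3,5]=1  [5,10]=2  [9,10]=1
  size 3 → [3,5,10]=3  [5,9,10]=3  [8,9,10]=1
  size 4 → [3,5,9,10]=6  [5,8,9,10]=4  [7,8,9,10]=1
  size 5 → [3,5,8,9,10]=10  [5,7,8,9,10]=5  [6,7,8,9,10]=1
  size 6 → [3,5,7,8,9,10]=15  [4,6,7,8,9,10]=1  [5,6,7,8,9,10]=6
  size 7 → [1,3,5,7,8,9,10]=15  [2,4,6,7,8,9,10]=1  [3,5,6,7,8,9,10]=21  [4,5,6,7,8,9,10]=7
  size 8 → [0,1,3,5,7,8,9,10]=15  [1,3,5,6,7,8,9,10]=36  [2,4,5,6,7,8,9,10]=8  [3,4,5,6,7,8,9,10]=28
  size 9 → [0,1,3,5,6,7,8,9,10]=51  [1,3,4,5,6,7,8,9,10]=64  [2,3,4,5,6,7,8,9,10]=36
  first=0(l) contributes 100
  first=2(m) contributes 115
|[w]| = 215

215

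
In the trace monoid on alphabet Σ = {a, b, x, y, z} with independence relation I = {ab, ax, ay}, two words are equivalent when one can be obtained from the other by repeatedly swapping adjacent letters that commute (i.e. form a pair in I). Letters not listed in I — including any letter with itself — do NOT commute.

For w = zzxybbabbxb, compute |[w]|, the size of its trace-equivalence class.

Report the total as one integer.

9

#0=z has no predecessor
#1=z depends on [0:z]
#2=x depends on [1:z]
#3=y depends on [2:x]
#4=b depends on [3:y]
#5=b depends on [4:b]
#6=a depends on [1:z]
#7=b depends on [5:b]
#8=b depends on [7:b]
#9=x depends on [8:b]
#10=b depends on [9:x]
sources: [0:z]
N(rest) = Σ N(rest − s) over sources s of rest; N(one piece) = 1:
  size 1 → [6]=1  [10]=1
  size 2 → [6,10]=2  [9,10]=1
  size 3 → [6,9,10]=3  [8,9,10]=1
  size 4 → [6,8,9,10]=4  [7,8,9,10]=1
  size 5 → [5,7,8,9,10]=1  [6,7,8,9,10]=5
  size 6 → [4,5,7,8,9,10]=1  [5,6,7,8,9,10]=6
  size 7 → [3,4,5,7,8,9,10]=1  [4,5,6,7,8,9,10]=7
  size 8 → [2,3,4,5,7,8,9,10]=1  [3,4,5,6,7,8,9,10]=8
  size 9 → [2,3,4,5,6,7,8,9,10]=9
  first=0(z) contributes 9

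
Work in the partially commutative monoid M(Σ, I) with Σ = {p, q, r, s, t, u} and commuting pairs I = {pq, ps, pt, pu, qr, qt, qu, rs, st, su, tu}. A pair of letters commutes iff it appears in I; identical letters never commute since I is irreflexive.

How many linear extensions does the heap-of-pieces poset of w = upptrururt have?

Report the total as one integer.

12

drop 0:u onto floor
drop 1:p onto floor
drop 2:p onto {1:p}
drop 3:t onto floor
drop 4:r onto {0:u, 2:p, 3:t}
drop 5:u onto {4:r}
drop 6:r onto {5:u}
drop 7:u onto {6:r}
drop 8:r onto {7:u}
drop 9:t onto {8:r}
ground layer = {0:u, 1:p, 3:t}
drop-orders for the pieces not yet dropped (sum over which currently-grounded one goes next):
  1 to go: {9} 1
  2 to go: {8,9} 1
  3 to go: {7,8,9} 1
  4 to go: {6,7,8,9} 1
  5 to go: {5,6,7,8,9} 1
  6 to go: {4,5,6,7,8,9} 1
  7 to go: {0,4,5,6,7,8,9} 1  {2,4,5,6,7,8,9} 1  {3,4,5,6,7,8,9} 1
  8 to go: {0,2,4,5,6,7,8,9} 2  {0,3,4,5,6,7,8,9} 2  {1,2,4,5,6,7,8,9} 1  {2,3,4,5,6,7,8,9} 2
  if 0:u drops first: 3 orders
  if 1:p drops first: 6 orders
  if 3:t drops first: 3 orders
heap linearizations: 12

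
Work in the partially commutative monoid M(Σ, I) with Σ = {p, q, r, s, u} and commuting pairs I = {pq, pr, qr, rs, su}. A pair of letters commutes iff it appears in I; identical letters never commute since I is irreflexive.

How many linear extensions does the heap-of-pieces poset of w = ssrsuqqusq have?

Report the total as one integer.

drop 0:s onto floor
drop 1:s onto {0:s}
drop 2:r onto floor
drop 3:s onto {1:s}
drop 4:u onto {2:r}
drop 5:q onto {3:s, 4:u}
drop 6:q onto {5:q}
drop 7:u onto {6:q}
drop 8:s onto {6:q}
drop 9:q onto {7:u, 8:s}
ground layer = {0:s, 2:r}
drop-orders for the pieces not yet dropped (sum over which currently-grounded one goes next):
  1 to go: {9} 1
  2 to go: {7,9} 1  {8,9} 1
  3 to go: {7,8,9} 2
  4 to go: {6,7,8,9} 2
  5 to go: {5,6,7,8,9} 2
  6 to go: {3,5,6,7,8,9} 2  {4,5,6,7,8,9} 2
  7 to go: {1,3,5,6,7,8,9} 2  {2,4,5,6,7,8,9} 2  {3,4,5,6,7,8,9} 4
  8 to go: {0,1,3,5,6,7,8,9} 2  {1,3,4,5,6,7,8,9} 6  {2,3,4,5,6,7,8,9} 6
  if 0:s drops first: 12 orders
  if 2:r drops first: 8 orders
heap linearizations: 20

20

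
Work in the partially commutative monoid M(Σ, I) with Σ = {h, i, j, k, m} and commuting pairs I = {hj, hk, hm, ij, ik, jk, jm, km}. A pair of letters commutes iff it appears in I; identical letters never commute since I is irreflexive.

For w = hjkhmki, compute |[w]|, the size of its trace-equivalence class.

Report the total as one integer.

piece 0:h — minimal
piece 1:j — minimal
piece 2:k — minimal
piece 3:h rests on {0:h}
piece 4:m — minimal
piece 5:k rests on {2:k}
piece 6:i rests on {3:h, 4:m}
minimal pieces: {0:h, 1:j, 2:k, 4:m}
ways to finish when only these pieces remain (= sum over removing one remaining piece with nothing left below it):
  1 left: {1}→1  {5}→1  {6}→1
  2 left: {1,5}→2  {1,6}→2  {2,5}→1  {3,6}→1  {4,6}→1  {5,6}→2
  3 left: {0,3,6}→1  {1,2,5}→3  {1,3,6}→3  {1,4,6}→3  {1,5,6}→6  {2,5,6}→3  {3,4,6}→2  {3,5,6}→3  {4,5,6}→3
  4 left: {0,1,3,6}→4  {0,3,4,6}→3  {0,3,5,6}→4  {1,2,5,6}→12  {1,3,4,6}→8  {1,3,5,6}→12  {1,4,5,6}→12  {2,3,5,6}→6  {2,4,5,6}→6  {3,4,5,6}→8
  5 left: {0,1,3,4,6}→15  {0,1,3,5,6}→20  {0,2,3,5,6}→10  {0,3,4,5,6}→15  {1,2,3,5,6}→30  {1,2,4,5,6}→30  {1,3,4,5,6}→40  {2,3,4,5,6}→20
  placing 0:h first → 120 extensions
  placing 1:j first → 45 extensions
  placing 2:k first → 90 extensions
  placing 4:m first → 60 extensions
total linear extensions = 315

315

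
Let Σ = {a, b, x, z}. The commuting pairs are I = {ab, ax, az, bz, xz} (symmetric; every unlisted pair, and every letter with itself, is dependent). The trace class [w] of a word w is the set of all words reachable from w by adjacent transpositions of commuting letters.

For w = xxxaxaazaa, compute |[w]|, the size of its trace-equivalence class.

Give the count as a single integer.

1260

drop 0:x onto floor
drop 1:x onto {0:x}
drop 2:x onto {1:x}
drop 3:a onto floor
drop 4:x onto {2:x}
drop 5:a onto {3:a}
drop 6:a onto {5:a}
drop 7:z onto floor
drop 8:a onto {6:a}
drop 9:a onto {8:a}
ground layer = {0:x, 3:a, 7:z}
drop-orders for the pieces not yet dropped (sum over which currently-grounded one goes next):
  1 to go: {4} 1  {7} 1  {9} 1
  2 to go: {2,4} 1  {4,7} 2  {4,9} 2  {7,9} 2  {8,9} 1
  3 to go: {1,2,4} 1  {2,4,7} 3  {2,4,9} 3  {4,7,9} 6  {4,8,9} 3  {6,8,9} 1  {7,8,9} 3
  4 to go: {0,1,2,4} 1  {1,2,4,7} 4  {1,2,4,9} 4  {2,4,7,9} 12  {2,4,8,9} 6  {4,6,8,9} 4  {4,7,8,9} 12  {5,6,8,9} 1  {6,7,8,9} 4
  5 to go: {0,1,2,4,7} 5  {0,1,2,4,9} 5  {1,2,4,7,9} 20  {1,2,4,8,9} 10  {2,4,6,8,9} 10  {2,4,7,8,9} 30  {3,5,6,8,9} 1  {4,5,6,8,9} 5  {4,6,7,8,9} 20  {5,6,7,8,9} 5
  6 to go: {0,1,2,4,7,9} 30  {0,1,2,4,8,9} 15  {1,2,4,6,8,9} 20  {1,2,4,7,8,9} 60  {2,4,5,6,8,9} 15  {2,4,6,7,8,9} 60  {3,4,5,6,8,9} 6  {3,5,6,7,8,9} 6  {4,5,6,7,8,9} 30
  7 to go: {0,1,2,4,6,8,9} 35  {0,1,2,4,7,8,9} 105  {1,2,4,5,6,8,9} 35  {1,2,4,6,7,8,9} 140  {2,3,4,5,6,8,9} 21  {2,4,5,6,7,8,9} 105  {3,4,5,6,7,8,9} 42
  8 to go: {0,1,2,4,5,6,8,9} 70  {0,1,2,4,6,7,8,9} 280  {1,2,3,4,5,6,8,9} 56  {1,2,4,5,6,7,8,9} 280  {2,3,4,5,6,7,8,9} 168
  if 0:x drops first: 504 orders
  if 3:a drops first: 630 orders
  if 7:z drops first: 126 orders
heap linearizations: 1260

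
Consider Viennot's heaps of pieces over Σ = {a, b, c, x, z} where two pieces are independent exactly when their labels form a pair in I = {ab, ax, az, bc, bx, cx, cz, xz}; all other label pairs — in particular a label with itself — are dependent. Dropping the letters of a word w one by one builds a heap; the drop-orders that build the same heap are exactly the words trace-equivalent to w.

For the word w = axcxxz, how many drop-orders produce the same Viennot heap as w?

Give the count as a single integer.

piece 0:a — minimal
piece 1:x — minimal
piece 2:c rests on {0:a}
piece 3:x rests on {1:x}
piece 4:x rests on {3:x}
piece 5:z — minimal
minimal pieces: {0:a, 1:x, 5:z}
ways to finish when only these pieces remain (= sum over removing one remaining piece with nothing left below it):
  1 left: {2}→1  {4}→1  {5}→1
  2 left: {0,2}→1  {2,4}→2  {2,5}→2  {3,4}→1  {4,5}→2
  3 left: {0,2,4}→3  {0,2,5}→3  {1,3,4}→1  {2,3,4}→3  {2,4,5}→6  {3,4,5}→3
  4 left: {0,2,3,4}→6  {0,2,4,5}→12  {1,2,3,4}→4  {1,3,4,5}→4  {2,3,4,5}→12
  placing 0:a first → 20 extensions
  placing 1:x first → 30 extensions
  placing 5:z first → 10 extensions
total linear extensions = 60

60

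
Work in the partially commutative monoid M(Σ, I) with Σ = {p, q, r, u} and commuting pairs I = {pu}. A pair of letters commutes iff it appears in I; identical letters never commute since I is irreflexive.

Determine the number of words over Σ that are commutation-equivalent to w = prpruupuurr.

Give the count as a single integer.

0(p) covers ∅
1(r) covers 0:p
2(p) covers 1:r
3(r) covers 2:p
4(u) covers 3:r
5(u) covers 4:u
6(p) covers 3:r
7(u) covers 5:u
8(u) covers 7:u
9(r) covers 6:p, 8:u
10(r) covers 9:r
floor of heap: 0:p
completions by unplaced set U, small U first (add the entries for U minus each lowest piece of U):
  |U|=1: {10}:1
  |U|=2: {9,10}:1
  |U|=3: {6,9,10}:1  {8,9,10}:1
  |U|=4: {6,8,9,10}:2  {7,8,9,10}:1
  |U|=5: {5,7,8,9,10}:1  {6,7,8,9,10}:3
  |U|=6: {4,5,7,8,9,10}:1  {5,6,7,8,9,10}:4
  |U|=7: {4,5,6,7,8,9,10}:5
  |U|=8: {3,4,5,6,7,8,9,10}:5
  |U|=9: {2,3,4,5,6,7,8,9,10}:5
  start at 0(p): 5

5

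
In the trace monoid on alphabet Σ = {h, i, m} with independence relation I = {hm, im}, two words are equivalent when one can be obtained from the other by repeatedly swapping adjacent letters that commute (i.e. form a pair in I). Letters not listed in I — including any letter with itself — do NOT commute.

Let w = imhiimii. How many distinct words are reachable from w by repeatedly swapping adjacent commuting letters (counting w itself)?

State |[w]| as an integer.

28

piece 0:i — minimal
piece 1:m — minimal
piece 2:h rests on {0:i}
piece 3:i rests on {2:h}
piece 4:i rests on {3:i}
piece 5:m rests on {1:m}
piece 6:i rests on {4:i}
piece 7:i rests on {6:i}
minimal pieces: {0:i, 1:m}
ways to finish when only these pieces remain (= sum over removing one remaining piece with nothing left below it):
  1 left: {5}→1  {7}→1
  2 left: {1,5}→1  {5,7}→2  {6,7}→1
  3 left: {1,5,7}→3  {4,6,7}→1  {5,6,7}→3
  4 left: {1,5,6,7}→6  {3,4,6,7}→1  {4,5,6,7}→4
  5 left: {1,4,5,6,7}→10  {2,3,4,6,7}→1  {3,4,5,6,7}→5
  6 left: {0,2,3,4,6,7}→1  {1,3,4,5,6,7}→15  {2,3,4,5,6,7}→6
  placing 0:i first → 21 extensions
  placing 1:m first → 7 extensions
total linear extensions = 28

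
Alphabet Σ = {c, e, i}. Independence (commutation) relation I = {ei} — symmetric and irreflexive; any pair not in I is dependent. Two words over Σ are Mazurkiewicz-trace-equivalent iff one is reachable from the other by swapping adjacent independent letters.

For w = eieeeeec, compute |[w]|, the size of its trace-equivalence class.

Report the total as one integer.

0(e) covers ∅
1(i) covers ∅
2(e) covers 0:e
3(e) covers 2:e
4(e) covers 3:e
5(e) covers 4:e
6(e) covers 5:e
7(c) covers 1:i, 6:e
floor of heap: 0:e, 1:i
completions by unplaced set U, small U first (add the entries for U minus each lowest piece of U):
  |U|=1: {7}:1
  |U|=2: {1,7}:1  {6,7}:1
  |U|=3: {1,6,7}:2  {5,6,7}:1
  |U|=4: {1,5,6,7}:3  {4,5,6,7}:1
  |U|=5: {1,4,5,6,7}:4  {3,4,5,6,7}:1
  |U|=6: {1,3,4,5,6,7}:5  {2,3,4,5,6,7}:1
  start at 0(e): 6
  start at 1(i): 1
sum over floor = 7

7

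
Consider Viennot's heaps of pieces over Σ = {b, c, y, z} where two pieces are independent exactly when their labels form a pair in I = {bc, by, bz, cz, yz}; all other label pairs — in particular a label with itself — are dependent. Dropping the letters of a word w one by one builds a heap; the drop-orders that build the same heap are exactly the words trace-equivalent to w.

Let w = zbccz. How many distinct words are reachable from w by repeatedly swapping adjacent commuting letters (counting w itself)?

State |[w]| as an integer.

0(z) covers ∅
1(b) covers ∅
2(c) covers ∅
3(c) covers 2:c
4(z) covers 0:z
floor of heap: 0:z, 1:b, 2:c
completions by unplaced set U, small U first (add the entries for U minus each lowest piece of U):
  |U|=1: {1}:1  {3}:1  {4}:1
  |U|=2: {0,4}:1  {1,3}:2  {1,4}:2  {2,3}:1  {3,4}:2
  |U|=3: {0,1,4}:3  {0,3,4}:3  {1,2,3}:3  {1,3,4}:6  {2,3,4}:3
  start at 0(z): 12
  start at 1(b): 6
  start at 2(c): 12
sum over floor = 30

30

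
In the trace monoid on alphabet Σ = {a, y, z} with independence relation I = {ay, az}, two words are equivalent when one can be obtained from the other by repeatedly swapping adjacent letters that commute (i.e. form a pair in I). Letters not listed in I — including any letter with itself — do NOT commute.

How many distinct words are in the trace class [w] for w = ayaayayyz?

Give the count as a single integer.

126

piece 0:a — minimal
piece 1:y — minimal
piece 2:a rests on {0:a}
piece 3:a rests on {2:a}
piece 4:y rests on {1:y}
piece 5:a rests on {3:a}
piece 6:y rests on {4:y}
piece 7:y rests on {6:y}
piece 8:z rests on {7:y}
minimal pieces: {0:a, 1:y}
ways to finish when only these pieces remain (= sum over removing one remaining piece with nothing left below it):
  1 left: {5}→1  {8}→1
  2 left: {3,5}→1  {5,8}→2  {7,8}→1
  3 left: {2,3,5}→1  {3,5,8}→3  {5,7,8}→3  {6,7,8}→1
  4 left: {0,2,3,5}→1  {2,3,5,8}→4  {3,5,7,8}→6  {4,6,7,8}→1  {5,6,7,8}→4
  5 left: {0,2,3,5,8}→5  {1,4,6,7,8}→1  {2,3,5,7,8}→10  {3,5,6,7,8}→10  {4,5,6,7,8}→5
  6 left: {0,2,3,5,7,8}→15  {1,4,5,6,7,8}→6  {2,3,5,6,7,8}→20  {3,4,5,6,7,8}→15
  7 left: {0,2,3,5,6,7,8}→35  {1,3,4,5,6,7,8}→21  {2,3,4,5,6,7,8}→35
  placing 0:a first → 56 extensions
  placing 1:y first → 70 extensions
total linear extensions = 126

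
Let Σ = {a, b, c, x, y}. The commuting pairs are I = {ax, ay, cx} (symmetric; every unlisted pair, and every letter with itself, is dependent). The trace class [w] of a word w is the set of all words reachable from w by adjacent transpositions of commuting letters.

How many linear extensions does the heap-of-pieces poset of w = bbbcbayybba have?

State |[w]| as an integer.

0(b) covers ∅
1(b) covers 0:b
2(b) covers 1:b
3(c) covers 2:b
4(b) covers 3:c
5(a) covers 4:b
6(y) covers 4:b
7(y) covers 6:y
8(b) covers 5:a, 7:y
9(b) covers 8:b
10(a) covers 9:b
floor of heap: 0:b
completions by unplaced set U, small U first (add the entries for U minus each lowest piece of U):
  |U|=1: {10}:1
  |U|=2: {9,10}:1
  |U|=3: {8,9,10}:1
  |U|=4: {5,8,9,10}:1  {7,8,9,10}:1
  |U|=5: {5,7,8,9,10}:2  {6,7,8,9,10}:1
  |U|=6: {5,6,7,8,9,10}:3
  |U|=7: {4,5,6,7,8,9,10}:3
  |U|=8: {3,4,5,6,7,8,9,10}:3
  |U|=9: {2,3,4,5,6,7,8,9,10}:3
  start at 0(b): 3

3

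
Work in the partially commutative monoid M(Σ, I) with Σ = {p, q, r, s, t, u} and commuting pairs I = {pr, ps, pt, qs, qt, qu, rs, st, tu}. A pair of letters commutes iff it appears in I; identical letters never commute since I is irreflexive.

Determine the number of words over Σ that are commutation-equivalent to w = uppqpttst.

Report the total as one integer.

piece 0:u — minimal
piece 1:p rests on {0:u}
piece 2:p rests on {1:p}
piece 3:q rests on {2:p}
piece 4:p rests on {3:q}
piece 5:t — minimal
piece 6:t rests on {5:t}
piece 7:s rests on {0:u}
piece 8:t rests on {6:t}
minimal pieces: {0:u, 5:t}
ways to finish when only these pieces remain (= sum over removing one remaining piece with nothing left below it):
  1 left: {4}→1  {7}→1  {8}→1
  2 left: {3,4}→1  {4,7}→2  {4,8}→2  {6,8}→1  {7,8}→2
  3 left: {2,3,4}→1  {3,4,7}→3  {3,4,8}→3  {4,6,8}→3  {4,7,8}→6  {5,6,8}→1  {6,7,8}→3
  4 left: {1,2,3,4}→1  {2,3,4,7}→4  {2,3,4,8}→4  {3,4,6,8}→6  {3,4,7,8}→12  {4,5,6,8}→4  {4,6,7,8}→12  {5,6,7,8}→4
  5 left: {1,2,3,4,7}→5  {1,2,3,4,8}→5  {2,3,4,6,8}→10  {2,3,4,7,8}→20  {3,4,5,6,8}→10  {3,4,6,7,8}→30  {4,5,6,7,8}→20
  6 left: {0,1,2,3,4,7}→5  {1,2,3,4,6,8}→15  {1,2,3,4,7,8}→30  {2,3,4,5,6,8}→20  {2,3,4,6,7,8}→60  {3,4,5,6,7,8}→60
  7 left: {0,1,2,3,4,7,8}→35  {1,2,3,4,5,6,8}→35  {1,2,3,4,6,7,8}→105  {2,3,4,5,6,7,8}→140
  placing 0:u first → 280 extensions
  placing 5:t first → 140 extensions
total linear extensions = 420

420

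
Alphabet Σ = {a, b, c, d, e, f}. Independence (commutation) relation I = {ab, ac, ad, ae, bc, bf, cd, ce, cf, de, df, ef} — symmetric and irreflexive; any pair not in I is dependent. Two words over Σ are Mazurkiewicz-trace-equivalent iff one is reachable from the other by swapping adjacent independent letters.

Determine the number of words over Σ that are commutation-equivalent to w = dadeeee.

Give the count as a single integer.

105

#0=d has no predecessor
#1=a has no predecessor
#2=d depends on [0:d]
#3=e has no predecessor
#4=e depends on [3:e]
#5=e depends on [4:e]
#6=e depends on [5:e]
sources: [0:d, 1:a, 3:e]
N(rest) = Σ N(rest − s) over sources s of rest; N(one piece) = 1:
  size 1 → [1]=1  [2]=1  [6]=1
  size 2 → [0,2]=1  [1,2]=2  [1,6]=2  [2,6]=2  [5,6]=1
  size 3 → [0,1,2]=3  [0,2,6]=3  [1,2,6]=6  [1,5,6]=3  [2,5,6]=3  [4,5,6]=1
  size 4 → [0,1,2,6]=12  [0,2,5,6]=6  [1,2,5,6]=12  [1,4,5,6]=4  [2,4,5,6]=4  [3,4,5,6]=1
  size 5 → [0,1,2,5,6]=30  [0,2,4,5,6]=10  [1,2,4,5,6]=20  [1,3,4,5,6]=5  [2,3,4,5,6]=5
  first=0(d) contributes 30
  first=1(a) contributes 15
  first=3(e) contributes 60
|[w]| = 105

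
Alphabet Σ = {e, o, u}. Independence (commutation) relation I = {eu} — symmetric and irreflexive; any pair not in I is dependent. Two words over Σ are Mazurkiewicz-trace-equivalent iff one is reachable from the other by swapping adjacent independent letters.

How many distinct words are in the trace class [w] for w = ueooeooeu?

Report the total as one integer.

0(u) covers ∅
1(e) covers ∅
2(o) covers 0:u, 1:e
3(o) covers 2:o
4(e) covers 3:o
5(o) covers 4:e
6(o) covers 5:o
7(e) covers 6:o
8(u) covers 6:o
floor of heap: 0:u, 1:e
completions by unplaced set U, small U first (add the entries for U minus each lowest piece of U):
  |U|=1: {7}:1  {8}:1
  |U|=2: {7,8}:2
  |U|=3: {6,7,8}:2
  |U|=4: {5,6,7,8}:2
  |U|=5: {4,5,6,7,8}:2
  |U|=6: {3,4,5,6,7,8}:2
  |U|=7: {2,3,4,5,6,7,8}:2
  start at 0(u): 2
  start at 1(e): 2
sum over floor = 4

4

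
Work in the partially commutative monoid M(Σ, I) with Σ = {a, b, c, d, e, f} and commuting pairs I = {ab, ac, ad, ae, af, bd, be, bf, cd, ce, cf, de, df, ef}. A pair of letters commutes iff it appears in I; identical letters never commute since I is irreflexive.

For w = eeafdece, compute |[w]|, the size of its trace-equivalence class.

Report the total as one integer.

1680

0(e) covers ∅
1(e) covers 0:e
2(a) covers ∅
3(f) covers ∅
4(d) covers ∅
5(e) covers 1:e
6(c) covers ∅
7(e) covers 5:e
floor of heap: 0:e, 2:a, 3:f, 4:d, 6:c
completions by unplaced set U, small U first (add the entries for U minus each lowest piece of U):
  |U|=1: {2}:1  {3}:1  {4}:1  {6}:1  {7}:1
  |U|=2: {2,3}:2  {2,4}:2  {2,6}:2  {2,7}:2  {3,4}:2  {3,6}:2  {3,7}:2  {4,6}:2  {4,7}:2  {5,7}:1  {6,7}:2
  |U|=3: {1,5,7}:1  {2,3,4}:6  {2,3,6}:6  {2,3,7}:6  {2,4,6}:6  {2,4,7}:6  {2,5,7}:3  {2,6,7}:6  {3,4,6}:6  {3,4,7}:6  {3,5,7}:3  {3,6,7}:6  {4,5,7}:3  {4,6,7}:6  {5,6,7}:3
  |U|=4: {0,1,5,7}:1  {1,2,5,7}:4  {1,3,5,7}:4  {1,4,5,7}:4  {1,5,6,7}:4  {2,3,4,6}:24  {2,3,4,7}:24  {2,3,5,7}:12  {2,3,6,7}:24  {2,4,5,7}:12  {2,4,6,7}:24  {2,5,6,7}:12  {3,4,5,7}:12  {3,4,6,7}:24  {3,5,6,7}:12  {4,5,6,7}:12
  |U|=5: {0,1,2,5,7}:5  {0,1,3,5,7}:5  {0,1,4,5,7}:5  {0,1,5,6,7}:5  {1,2,3,5,7}:20  {1,2,4,5,7}:20  {1,2,5,6,7}:20  {1,3,4,5,7}:20  {1,3,5,6,7}:20  {1,4,5,6,7}:20  {2,3,4,5,7}:60  {2,3,4,6,7}:120  {2,3,5,6,7}:60  {2,4,5,6,7}:60  {3,4,5,6,7}:60
  |U|=6: {0,1,2,3,5,7}:30  {0,1,2,4,5,7}:30  {0,1,2,5,6,7}:30  {0,1,3,4,5,7}:30  {0,1,3,5,6,7}:30  {0,1,4,5,6,7}:30  {1,2,3,4,5,7}:120  {1,2,3,5,6,7}:120  {1,2,4,5,6,7}:120  {1,3,4,5,6,7}:120  {2,3,4,5,6,7}:360
  start at 0(e): 840
  start at 2(a): 210
  start at 3(f): 210
  start at 4(d): 210
  start at 6(c): 210
sum over floor = 1680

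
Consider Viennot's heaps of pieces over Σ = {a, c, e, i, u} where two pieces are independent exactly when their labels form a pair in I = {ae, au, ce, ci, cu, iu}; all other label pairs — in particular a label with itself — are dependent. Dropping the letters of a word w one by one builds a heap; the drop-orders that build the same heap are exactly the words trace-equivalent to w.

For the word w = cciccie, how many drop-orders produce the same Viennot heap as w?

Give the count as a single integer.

0(c) covers ∅
1(c) covers 0:c
2(i) covers ∅
3(c) covers 1:c
4(c) covers 3:c
5(i) covers 2:i
6(e) covers 5:i
floor of heap: 0:c, 2:i
completions by unplaced set U, small U first (add the entries for U minus each lowest piece of U):
  |U|=1: {4}:1  {6}:1
  |U|=2: {3,4}:1  {4,6}:2  {5,6}:1
  |U|=3: {1,3,4}:1  {2,5,6}:1  {3,4,6}:3  {4,5,6}:3
  |U|=4: {0,1,3,4}:1  {1,3,4,6}:4  {2,4,5,6}:4  {3,4,5,6}:6
  |U|=5: {0,1,3,4,6}:5  {1,3,4,5,6}:10  {2,3,4,5,6}:10
  start at 0(c): 20
  start at 2(i): 15
sum over floor = 35

35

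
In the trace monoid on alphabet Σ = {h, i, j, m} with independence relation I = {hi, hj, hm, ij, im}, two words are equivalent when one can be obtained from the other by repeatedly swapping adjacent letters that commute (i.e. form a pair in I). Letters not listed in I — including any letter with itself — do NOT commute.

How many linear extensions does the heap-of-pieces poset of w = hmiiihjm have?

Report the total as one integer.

drop 0:h onto floor
drop 1:m onto floor
drop 2:i onto floor
drop 3:i onto {2:i}
drop 4:i onto {3:i}
drop 5:h onto {0:h}
drop 6:j onto {1:m}
drop 7:m onto {6:j}
ground layer = {0:h, 1:m, 2:i}
drop-orders for the pieces not yet dropped (sum over which currently-grounded one goes next):
  1 to go: {4} 1  {5} 1  {7} 1
  2 to go: {0,5} 1  {3,4} 1  {4,5} 2  {4,7} 2  {5,7} 2  {6,7} 1
  3 to go: {0,4,5} 3  {0,5,7} 3  {1,6,7} 1  {2,3,4} 1  {3,4,5} 3  {3,4,7} 3  {4,5,7} 6  {4,6,7} 3  {5,6,7} 3
  4 to go: {0,3,4,5} 6  {0,4,5,7} 12  {0,5,6,7} 6  {1,4,6,7} 4  {1,5,6,7} 4  {2,3,4,5} 4  {2,3,4,7} 4  {3,4,5,7} 12  {3,4,6,7} 6  {4,5,6,7} 12
  5 to go: {0,1,5,6,7} 10  {0,2,3,4,5} 10  {0,3,4,5,7} 30  {0,4,5,6,7} 30  {1,3,4,6,7} 10  {1,4,5,6,7} 20  {2,3,4,5,7} 20  {2,3,4,6,7} 10  {3,4,5,6,7} 30
  6 to go: {0,1,4,5,6,7} 60  {0,2,3,4,5,7} 60  {0,3,4,5,6,7} 90  {1,2,3,4,6,7} 20  {1,3,4,5,6,7} 60  {2,3,4,5,6,7} 60
  if 0:h drops first: 140 orders
  if 1:m drops first: 210 orders
  if 2:i drops first: 210 orders
heap linearizations: 560

560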